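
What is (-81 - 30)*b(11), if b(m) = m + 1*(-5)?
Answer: -666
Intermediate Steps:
b(m) = -5 + m (b(m) = m - 5 = -5 + m)
(-81 - 30)*b(11) = (-81 - 30)*(-5 + 11) = -111*6 = -666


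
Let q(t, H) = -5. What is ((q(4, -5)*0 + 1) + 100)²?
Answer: 10201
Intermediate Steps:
((q(4, -5)*0 + 1) + 100)² = ((-5*0 + 1) + 100)² = ((0 + 1) + 100)² = (1 + 100)² = 101² = 10201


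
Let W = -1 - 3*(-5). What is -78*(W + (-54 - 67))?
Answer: 8346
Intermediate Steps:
W = 14 (W = -1 + 15 = 14)
-78*(W + (-54 - 67)) = -78*(14 + (-54 - 67)) = -78*(14 - 121) = -78*(-107) = 8346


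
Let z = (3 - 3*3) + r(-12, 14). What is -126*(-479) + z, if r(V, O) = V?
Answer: 60336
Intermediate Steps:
z = -18 (z = (3 - 3*3) - 12 = (3 - 9) - 12 = -6 - 12 = -18)
-126*(-479) + z = -126*(-479) - 18 = 60354 - 18 = 60336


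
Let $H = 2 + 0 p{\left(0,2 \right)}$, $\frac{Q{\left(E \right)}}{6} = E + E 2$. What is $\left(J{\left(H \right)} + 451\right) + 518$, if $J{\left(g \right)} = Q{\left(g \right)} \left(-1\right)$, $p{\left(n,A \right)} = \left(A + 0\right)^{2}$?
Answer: $933$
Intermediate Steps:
$Q{\left(E \right)} = 18 E$ ($Q{\left(E \right)} = 6 \left(E + E 2\right) = 6 \left(E + 2 E\right) = 6 \cdot 3 E = 18 E$)
$p{\left(n,A \right)} = A^{2}$
$H = 2$ ($H = 2 + 0 \cdot 2^{2} = 2 + 0 \cdot 4 = 2 + 0 = 2$)
$J{\left(g \right)} = - 18 g$ ($J{\left(g \right)} = 18 g \left(-1\right) = - 18 g$)
$\left(J{\left(H \right)} + 451\right) + 518 = \left(\left(-18\right) 2 + 451\right) + 518 = \left(-36 + 451\right) + 518 = 415 + 518 = 933$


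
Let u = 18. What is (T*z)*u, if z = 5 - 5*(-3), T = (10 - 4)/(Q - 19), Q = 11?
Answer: -270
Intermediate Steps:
T = -3/4 (T = (10 - 4)/(11 - 19) = 6/(-8) = 6*(-1/8) = -3/4 ≈ -0.75000)
z = 20 (z = 5 + 15 = 20)
(T*z)*u = -3/4*20*18 = -15*18 = -270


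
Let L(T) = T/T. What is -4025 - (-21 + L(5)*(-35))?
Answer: -3969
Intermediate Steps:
L(T) = 1
-4025 - (-21 + L(5)*(-35)) = -4025 - (-21 + 1*(-35)) = -4025 - (-21 - 35) = -4025 - 1*(-56) = -4025 + 56 = -3969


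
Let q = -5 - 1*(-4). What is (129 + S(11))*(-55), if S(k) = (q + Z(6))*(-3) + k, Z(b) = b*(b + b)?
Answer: 4015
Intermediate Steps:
Z(b) = 2*b² (Z(b) = b*(2*b) = 2*b²)
q = -1 (q = -5 + 4 = -1)
S(k) = -213 + k (S(k) = (-1 + 2*6²)*(-3) + k = (-1 + 2*36)*(-3) + k = (-1 + 72)*(-3) + k = 71*(-3) + k = -213 + k)
(129 + S(11))*(-55) = (129 + (-213 + 11))*(-55) = (129 - 202)*(-55) = -73*(-55) = 4015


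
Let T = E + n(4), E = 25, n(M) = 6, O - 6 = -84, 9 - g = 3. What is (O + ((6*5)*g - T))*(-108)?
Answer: -7668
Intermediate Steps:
g = 6 (g = 9 - 1*3 = 9 - 3 = 6)
O = -78 (O = 6 - 84 = -78)
T = 31 (T = 25 + 6 = 31)
(O + ((6*5)*g - T))*(-108) = (-78 + ((6*5)*6 - 1*31))*(-108) = (-78 + (30*6 - 31))*(-108) = (-78 + (180 - 31))*(-108) = (-78 + 149)*(-108) = 71*(-108) = -7668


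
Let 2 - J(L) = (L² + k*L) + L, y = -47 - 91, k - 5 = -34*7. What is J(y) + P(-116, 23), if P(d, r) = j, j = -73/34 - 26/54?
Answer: -46873657/918 ≈ -51061.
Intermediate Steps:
k = -233 (k = 5 - 34*7 = 5 - 238 = -233)
y = -138
J(L) = 2 - L² + 232*L (J(L) = 2 - ((L² - 233*L) + L) = 2 - (L² - 232*L) = 2 + (-L² + 232*L) = 2 - L² + 232*L)
j = -2413/918 (j = -73*1/34 - 26*1/54 = -73/34 - 13/27 = -2413/918 ≈ -2.6285)
P(d, r) = -2413/918
J(y) + P(-116, 23) = (2 - 1*(-138)² + 232*(-138)) - 2413/918 = (2 - 1*19044 - 32016) - 2413/918 = (2 - 19044 - 32016) - 2413/918 = -51058 - 2413/918 = -46873657/918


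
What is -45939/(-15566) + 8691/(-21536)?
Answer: 427029099/167614688 ≈ 2.5477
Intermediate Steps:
-45939/(-15566) + 8691/(-21536) = -45939*(-1/15566) + 8691*(-1/21536) = 45939/15566 - 8691/21536 = 427029099/167614688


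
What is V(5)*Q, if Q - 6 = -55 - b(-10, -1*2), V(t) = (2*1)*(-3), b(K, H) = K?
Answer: 234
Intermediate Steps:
V(t) = -6 (V(t) = 2*(-3) = -6)
Q = -39 (Q = 6 + (-55 - 1*(-10)) = 6 + (-55 + 10) = 6 - 45 = -39)
V(5)*Q = -6*(-39) = 234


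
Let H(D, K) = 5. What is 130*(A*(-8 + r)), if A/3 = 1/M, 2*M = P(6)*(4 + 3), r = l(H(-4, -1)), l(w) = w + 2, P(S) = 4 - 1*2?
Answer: -390/7 ≈ -55.714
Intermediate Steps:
P(S) = 2 (P(S) = 4 - 2 = 2)
l(w) = 2 + w
r = 7 (r = 2 + 5 = 7)
M = 7 (M = (2*(4 + 3))/2 = (2*7)/2 = (½)*14 = 7)
A = 3/7 ≈ 0.42857
130*(A*(-8 + r)) = 130*(3*(-8 + 7)/7) = 130*((3/7)*(-1)) = 130*(-3/7) = -390/7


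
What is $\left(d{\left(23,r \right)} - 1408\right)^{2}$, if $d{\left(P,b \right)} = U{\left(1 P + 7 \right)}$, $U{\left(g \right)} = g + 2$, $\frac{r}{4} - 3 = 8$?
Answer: $1893376$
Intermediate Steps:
$r = 44$ ($r = 12 + 4 \cdot 8 = 12 + 32 = 44$)
$U{\left(g \right)} = 2 + g$
$d{\left(P,b \right)} = 9 + P$ ($d{\left(P,b \right)} = 2 + \left(1 P + 7\right) = 2 + \left(P + 7\right) = 2 + \left(7 + P\right) = 9 + P$)
$\left(d{\left(23,r \right)} - 1408\right)^{2} = \left(\left(9 + 23\right) - 1408\right)^{2} = \left(32 - 1408\right)^{2} = \left(-1376\right)^{2} = 1893376$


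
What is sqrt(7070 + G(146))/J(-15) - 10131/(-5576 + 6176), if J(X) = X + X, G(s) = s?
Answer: -3377/200 - 2*sqrt(451)/15 ≈ -19.717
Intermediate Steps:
J(X) = 2*X
sqrt(7070 + G(146))/J(-15) - 10131/(-5576 + 6176) = sqrt(7070 + 146)/((2*(-15))) - 10131/(-5576 + 6176) = sqrt(7216)/(-30) - 10131/600 = (4*sqrt(451))*(-1/30) - 10131*1/600 = -2*sqrt(451)/15 - 3377/200 = -3377/200 - 2*sqrt(451)/15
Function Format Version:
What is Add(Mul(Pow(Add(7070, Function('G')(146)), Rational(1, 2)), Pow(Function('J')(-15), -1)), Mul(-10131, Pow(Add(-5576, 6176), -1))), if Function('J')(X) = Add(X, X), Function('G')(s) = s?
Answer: Add(Rational(-3377, 200), Mul(Rational(-2, 15), Pow(451, Rational(1, 2)))) ≈ -19.717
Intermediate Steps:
Function('J')(X) = Mul(2, X)
Add(Mul(Pow(Add(7070, Function('G')(146)), Rational(1, 2)), Pow(Function('J')(-15), -1)), Mul(-10131, Pow(Add(-5576, 6176), -1))) = Add(Mul(Pow(Add(7070, 146), Rational(1, 2)), Pow(Mul(2, -15), -1)), Mul(-10131, Pow(Add(-5576, 6176), -1))) = Add(Mul(Pow(7216, Rational(1, 2)), Pow(-30, -1)), Mul(-10131, Pow(600, -1))) = Add(Mul(Mul(4, Pow(451, Rational(1, 2))), Rational(-1, 30)), Mul(-10131, Rational(1, 600))) = Add(Mul(Rational(-2, 15), Pow(451, Rational(1, 2))), Rational(-3377, 200)) = Add(Rational(-3377, 200), Mul(Rational(-2, 15), Pow(451, Rational(1, 2))))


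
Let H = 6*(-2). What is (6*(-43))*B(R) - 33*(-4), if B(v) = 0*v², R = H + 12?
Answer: 132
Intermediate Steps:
H = -12
R = 0 (R = -12 + 12 = 0)
B(v) = 0
(6*(-43))*B(R) - 33*(-4) = (6*(-43))*0 - 33*(-4) = -258*0 + 132 = 0 + 132 = 132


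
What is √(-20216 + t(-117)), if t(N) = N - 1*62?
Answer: I*√20395 ≈ 142.81*I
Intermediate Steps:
t(N) = -62 + N (t(N) = N - 62 = -62 + N)
√(-20216 + t(-117)) = √(-20216 + (-62 - 117)) = √(-20216 - 179) = √(-20395) = I*√20395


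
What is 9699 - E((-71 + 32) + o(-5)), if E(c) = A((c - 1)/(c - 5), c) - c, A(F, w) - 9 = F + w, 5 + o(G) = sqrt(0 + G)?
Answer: 11655965/1203 + 2*I*sqrt(5)/1203 ≈ 9689.1 + 0.0037175*I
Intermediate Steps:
o(G) = -5 + sqrt(G) (o(G) = -5 + sqrt(0 + G) = -5 + sqrt(G))
A(F, w) = 9 + F + w (A(F, w) = 9 + (F + w) = 9 + F + w)
E(c) = 9 + (-1 + c)/(-5 + c) (E(c) = (9 + (c - 1)/(c - 5) + c) - c = (9 + (-1 + c)/(-5 + c) + c) - c = (9 + c + (-1 + c)/(-5 + c)) - c = 9 + (-1 + c)/(-5 + c))
9699 - E((-71 + 32) + o(-5)) = 9699 - 2*(-23 + 5*((-71 + 32) + (-5 + sqrt(-5))))/(-5 + ((-71 + 32) + (-5 + sqrt(-5)))) = 9699 - 2*(-23 + 5*(-39 + (-5 + I*sqrt(5))))/(-5 + (-39 + (-5 + I*sqrt(5)))) = 9699 - 2*(-23 + 5*(-44 + I*sqrt(5)))/(-5 + (-44 + I*sqrt(5))) = 9699 - 2*(-23 + (-220 + 5*I*sqrt(5)))/(-49 + I*sqrt(5)) = 9699 - 2*(-243 + 5*I*sqrt(5))/(-49 + I*sqrt(5))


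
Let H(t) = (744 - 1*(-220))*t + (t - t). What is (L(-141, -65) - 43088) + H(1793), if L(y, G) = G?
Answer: 1685299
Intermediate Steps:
H(t) = 964*t (H(t) = (744 + 220)*t + 0 = 964*t + 0 = 964*t)
(L(-141, -65) - 43088) + H(1793) = (-65 - 43088) + 964*1793 = -43153 + 1728452 = 1685299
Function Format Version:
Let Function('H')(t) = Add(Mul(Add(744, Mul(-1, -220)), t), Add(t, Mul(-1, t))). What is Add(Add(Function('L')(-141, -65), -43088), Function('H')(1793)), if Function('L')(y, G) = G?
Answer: 1685299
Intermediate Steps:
Function('H')(t) = Mul(964, t) (Function('H')(t) = Add(Mul(Add(744, 220), t), 0) = Add(Mul(964, t), 0) = Mul(964, t))
Add(Add(Function('L')(-141, -65), -43088), Function('H')(1793)) = Add(Add(-65, -43088), Mul(964, 1793)) = Add(-43153, 1728452) = 1685299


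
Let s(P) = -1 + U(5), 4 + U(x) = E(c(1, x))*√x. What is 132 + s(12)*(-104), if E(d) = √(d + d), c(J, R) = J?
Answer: 652 - 104*√10 ≈ 323.12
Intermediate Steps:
E(d) = √2*√d (E(d) = √(2*d) = √2*√d)
U(x) = -4 + √2*√x (U(x) = -4 + (√2*√1)*√x = -4 + (√2*1)*√x = -4 + √2*√x)
s(P) = -5 + √10 (s(P) = -1 + (-4 + √2*√5) = -1 + (-4 + √10) = -5 + √10)
132 + s(12)*(-104) = 132 + (-5 + √10)*(-104) = 132 + (520 - 104*√10) = 652 - 104*√10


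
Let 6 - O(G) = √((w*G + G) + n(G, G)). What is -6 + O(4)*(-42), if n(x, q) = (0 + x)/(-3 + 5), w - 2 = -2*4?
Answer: -258 + 126*I*√2 ≈ -258.0 + 178.19*I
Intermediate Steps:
w = -6 (w = 2 - 2*4 = 2 - 8 = -6)
n(x, q) = x/2
O(G) = 6 - 3*√2*√(-G)/2 (O(G) = 6 - √((-6*G + G) + G/2) = 6 - √(-5*G + G/2) = 6 - √(-9*G/2) = 6 - 3*√2*√(-G)/2)
-6 + O(4)*(-42) = -6 + (6 - 3*√2*√(-1*4)/2)*(-42) = -6 + (6 - 3*√2*√(-4)/2)*(-42) = -6 + (6 - 3*√2*2*I/2)*(-42) = -6 + (6 - 3*I*√2)*(-42) = -6 + (-252 + 126*I*√2) = -258 + 126*I*√2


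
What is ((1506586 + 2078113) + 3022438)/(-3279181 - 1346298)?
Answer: -6607137/4625479 ≈ -1.4284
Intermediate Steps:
((1506586 + 2078113) + 3022438)/(-3279181 - 1346298) = (3584699 + 3022438)/(-4625479) = 6607137*(-1/4625479) = -6607137/4625479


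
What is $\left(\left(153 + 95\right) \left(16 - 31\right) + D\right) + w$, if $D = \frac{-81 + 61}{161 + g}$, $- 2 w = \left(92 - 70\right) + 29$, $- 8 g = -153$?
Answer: $- \frac{10794851}{2882} \approx -3745.6$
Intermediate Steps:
$g = \frac{153}{8}$ ($g = \left(- \frac{1}{8}\right) \left(-153\right) = \frac{153}{8} \approx 19.125$)
$w = - \frac{51}{2}$ ($w = - \frac{\left(92 - 70\right) + 29}{2} = - \frac{22 + 29}{2} = \left(- \frac{1}{2}\right) 51 = - \frac{51}{2} \approx -25.5$)
$D = - \frac{160}{1441}$ ($D = \frac{-81 + 61}{161 + \frac{153}{8}} = - \frac{20}{\frac{1441}{8}} = \left(-20\right) \frac{8}{1441} = - \frac{160}{1441} \approx -0.11103$)
$\left(\left(153 + 95\right) \left(16 - 31\right) + D\right) + w = \left(\left(153 + 95\right) \left(16 - 31\right) - \frac{160}{1441}\right) - \frac{51}{2} = \left(248 \left(-15\right) - \frac{160}{1441}\right) - \frac{51}{2} = \left(-3720 - \frac{160}{1441}\right) - \frac{51}{2} = - \frac{5360680}{1441} - \frac{51}{2} = - \frac{10794851}{2882}$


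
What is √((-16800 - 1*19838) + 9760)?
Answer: I*√26878 ≈ 163.95*I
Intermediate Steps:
√((-16800 - 1*19838) + 9760) = √((-16800 - 19838) + 9760) = √(-36638 + 9760) = √(-26878) = I*√26878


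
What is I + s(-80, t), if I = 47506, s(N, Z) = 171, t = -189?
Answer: 47677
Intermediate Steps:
I + s(-80, t) = 47506 + 171 = 47677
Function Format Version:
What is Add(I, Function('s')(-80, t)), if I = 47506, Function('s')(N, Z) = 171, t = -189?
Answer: 47677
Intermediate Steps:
Add(I, Function('s')(-80, t)) = Add(47506, 171) = 47677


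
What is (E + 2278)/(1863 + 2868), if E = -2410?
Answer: -44/1577 ≈ -0.027901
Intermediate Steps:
(E + 2278)/(1863 + 2868) = (-2410 + 2278)/(1863 + 2868) = -132/4731 = -132*1/4731 = -44/1577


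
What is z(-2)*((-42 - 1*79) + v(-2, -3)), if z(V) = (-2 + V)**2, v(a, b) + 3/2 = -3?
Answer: -2008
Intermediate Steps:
v(a, b) = -9/2 (v(a, b) = -3/2 - 3 = -9/2)
z(-2)*((-42 - 1*79) + v(-2, -3)) = (-2 - 2)**2*((-42 - 1*79) - 9/2) = (-4)**2*((-42 - 79) - 9/2) = 16*(-121 - 9/2) = 16*(-251/2) = -2008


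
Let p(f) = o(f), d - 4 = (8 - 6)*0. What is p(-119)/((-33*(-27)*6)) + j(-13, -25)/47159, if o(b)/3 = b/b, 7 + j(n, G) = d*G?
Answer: -143515/84037338 ≈ -0.0017078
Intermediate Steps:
d = 4 (d = 4 + (8 - 6)*0 = 4 + 2*0 = 4 + 0 = 4)
j(n, G) = -7 + 4*G
o(b) = 3 (o(b) = 3*(b/b) = 3*1 = 3)
p(f) = 3
p(-119)/((-33*(-27)*6)) + j(-13, -25)/47159 = 3/((-33*(-27)*6)) + (-7 + 4*(-25))/47159 = 3/((891*6)) + (-7 - 100)*(1/47159) = 3/5346 - 107*1/47159 = 3*(1/5346) - 107/47159 = 1/1782 - 107/47159 = -143515/84037338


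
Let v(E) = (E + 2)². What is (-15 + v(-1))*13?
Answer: -182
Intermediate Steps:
v(E) = (2 + E)²
(-15 + v(-1))*13 = (-15 + (2 - 1)²)*13 = (-15 + 1²)*13 = (-15 + 1)*13 = -14*13 = -182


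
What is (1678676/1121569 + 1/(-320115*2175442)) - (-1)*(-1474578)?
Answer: -1151719818415263098002549/781051248174837270 ≈ -1.4746e+6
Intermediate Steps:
(1678676/1121569 + 1/(-320115*2175442)) - (-1)*(-1474578) = (1678676*(1/1121569) - 1/320115*1/2175442) - 1*1474578 = (1678676/1121569 - 1/696391615830) - 1474578 = 1169015892093919511/781051248174837270 - 1474578 = -1151719818415263098002549/781051248174837270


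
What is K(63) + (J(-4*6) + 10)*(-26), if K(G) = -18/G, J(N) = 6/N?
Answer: -3553/14 ≈ -253.79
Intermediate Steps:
K(63) + (J(-4*6) + 10)*(-26) = -18/63 + (6/((-4*6)) + 10)*(-26) = -18*1/63 + (6/(-24) + 10)*(-26) = -2/7 + (6*(-1/24) + 10)*(-26) = -2/7 + (-¼ + 10)*(-26) = -2/7 + (39/4)*(-26) = -2/7 - 507/2 = -3553/14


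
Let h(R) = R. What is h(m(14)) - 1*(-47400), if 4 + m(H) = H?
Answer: 47410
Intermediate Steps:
m(H) = -4 + H
h(m(14)) - 1*(-47400) = (-4 + 14) - 1*(-47400) = 10 + 47400 = 47410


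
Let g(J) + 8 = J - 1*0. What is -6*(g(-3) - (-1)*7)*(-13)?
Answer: -312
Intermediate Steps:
g(J) = -8 + J (g(J) = -8 + (J - 1*0) = -8 + (J + 0) = -8 + J)
-6*(g(-3) - (-1)*7)*(-13) = -6*((-8 - 3) - (-1)*7)*(-13) = -6*(-11 - 1*(-7))*(-13) = -6*(-11 + 7)*(-13) = -6*(-4)*(-13) = 24*(-13) = -312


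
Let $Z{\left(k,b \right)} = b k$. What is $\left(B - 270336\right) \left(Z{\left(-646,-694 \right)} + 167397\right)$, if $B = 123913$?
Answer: $-90155715983$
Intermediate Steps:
$\left(B - 270336\right) \left(Z{\left(-646,-694 \right)} + 167397\right) = \left(123913 - 270336\right) \left(\left(-694\right) \left(-646\right) + 167397\right) = - 146423 \left(448324 + 167397\right) = \left(-146423\right) 615721 = -90155715983$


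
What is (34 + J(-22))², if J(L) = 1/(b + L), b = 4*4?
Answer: 41209/36 ≈ 1144.7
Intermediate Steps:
b = 16
J(L) = 1/(16 + L)
(34 + J(-22))² = (34 + 1/(16 - 22))² = (34 + 1/(-6))² = (34 - ⅙)² = (203/6)² = 41209/36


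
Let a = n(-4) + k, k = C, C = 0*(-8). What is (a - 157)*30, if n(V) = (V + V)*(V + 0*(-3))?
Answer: -3750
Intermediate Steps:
C = 0
k = 0
n(V) = 2*V**2 (n(V) = (2*V)*(V + 0) = (2*V)*V = 2*V**2)
a = 32 (a = 2*(-4)**2 + 0 = 2*16 + 0 = 32 + 0 = 32)
(a - 157)*30 = (32 - 157)*30 = -125*30 = -3750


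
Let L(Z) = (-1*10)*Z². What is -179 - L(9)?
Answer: 631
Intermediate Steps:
L(Z) = -10*Z²
-179 - L(9) = -179 - (-10)*9² = -179 - (-10)*81 = -179 - 1*(-810) = -179 + 810 = 631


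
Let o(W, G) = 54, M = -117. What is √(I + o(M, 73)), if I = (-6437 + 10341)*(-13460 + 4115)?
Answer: I*√36482826 ≈ 6040.1*I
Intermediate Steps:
I = -36482880 (I = 3904*(-9345) = -36482880)
√(I + o(M, 73)) = √(-36482880 + 54) = √(-36482826) = I*√36482826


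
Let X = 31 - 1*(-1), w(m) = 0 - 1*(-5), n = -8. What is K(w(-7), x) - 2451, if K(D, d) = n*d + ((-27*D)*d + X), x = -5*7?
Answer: 2586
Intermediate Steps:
w(m) = 5 (w(m) = 0 + 5 = 5)
X = 32 (X = 31 + 1 = 32)
x = -35
K(D, d) = 32 - 8*d - 27*D*d (K(D, d) = -8*d + ((-27*D)*d + 32) = -8*d + (-27*D*d + 32) = -8*d + (32 - 27*D*d) = 32 - 8*d - 27*D*d)
K(w(-7), x) - 2451 = (32 - 8*(-35) - 27*5*(-35)) - 2451 = (32 + 280 + 4725) - 2451 = 5037 - 2451 = 2586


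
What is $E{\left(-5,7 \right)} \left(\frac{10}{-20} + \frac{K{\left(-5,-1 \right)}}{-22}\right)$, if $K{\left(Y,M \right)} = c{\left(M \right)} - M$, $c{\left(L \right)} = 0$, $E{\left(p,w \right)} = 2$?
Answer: $- \frac{12}{11} \approx -1.0909$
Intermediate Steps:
$K{\left(Y,M \right)} = - M$ ($K{\left(Y,M \right)} = 0 - M = - M$)
$E{\left(-5,7 \right)} \left(\frac{10}{-20} + \frac{K{\left(-5,-1 \right)}}{-22}\right) = 2 \left(\frac{10}{-20} + \frac{\left(-1\right) \left(-1\right)}{-22}\right) = 2 \left(10 \left(- \frac{1}{20}\right) + 1 \left(- \frac{1}{22}\right)\right) = 2 \left(- \frac{1}{2} - \frac{1}{22}\right) = 2 \left(- \frac{6}{11}\right) = - \frac{12}{11}$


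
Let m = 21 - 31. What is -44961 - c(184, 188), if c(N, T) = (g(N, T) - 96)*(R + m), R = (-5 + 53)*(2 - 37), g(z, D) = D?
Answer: 110519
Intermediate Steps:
m = -10
R = -1680 (R = 48*(-35) = -1680)
c(N, T) = 162240 - 1690*T (c(N, T) = (T - 96)*(-1680 - 10) = (-96 + T)*(-1690) = 162240 - 1690*T)
-44961 - c(184, 188) = -44961 - (162240 - 1690*188) = -44961 - (162240 - 317720) = -44961 - 1*(-155480) = -44961 + 155480 = 110519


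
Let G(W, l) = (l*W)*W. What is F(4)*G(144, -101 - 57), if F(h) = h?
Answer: -13105152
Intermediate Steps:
G(W, l) = l*W² (G(W, l) = (W*l)*W = l*W²)
F(4)*G(144, -101 - 57) = 4*((-101 - 57)*144²) = 4*(-158*20736) = 4*(-3276288) = -13105152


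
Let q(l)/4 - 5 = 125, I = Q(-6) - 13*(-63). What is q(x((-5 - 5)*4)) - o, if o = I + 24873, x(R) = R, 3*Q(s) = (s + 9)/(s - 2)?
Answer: -201375/8 ≈ -25172.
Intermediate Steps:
Q(s) = (9 + s)/(3*(-2 + s)) (Q(s) = ((s + 9)/(s - 2))/3 = ((9 + s)/(-2 + s))/3 = (9 + s)/(3*(-2 + s)))
I = 6551/8 (I = (9 - 6)/(3*(-2 - 6)) - 13*(-63) = (⅓)*3/(-8) + 819 = (⅓)*(-⅛)*3 + 819 = -⅛ + 819 = 6551/8 ≈ 818.88)
q(l) = 520 (q(l) = 20 + 4*125 = 20 + 500 = 520)
o = 205535/8 (o = 6551/8 + 24873 = 205535/8 ≈ 25692.)
q(x((-5 - 5)*4)) - o = 520 - 1*205535/8 = 520 - 205535/8 = -201375/8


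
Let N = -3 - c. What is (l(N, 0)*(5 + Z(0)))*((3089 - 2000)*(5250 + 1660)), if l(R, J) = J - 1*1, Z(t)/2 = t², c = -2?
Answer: -37624950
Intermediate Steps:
Z(t) = 2*t²
N = -1 (N = -3 - 1*(-2) = -3 + 2 = -1)
l(R, J) = -1 + J (l(R, J) = J - 1 = -1 + J)
(l(N, 0)*(5 + Z(0)))*((3089 - 2000)*(5250 + 1660)) = ((-1 + 0)*(5 + 2*0²))*((3089 - 2000)*(5250 + 1660)) = (-(5 + 2*0))*(1089*6910) = -(5 + 0)*7524990 = -1*5*7524990 = -5*7524990 = -37624950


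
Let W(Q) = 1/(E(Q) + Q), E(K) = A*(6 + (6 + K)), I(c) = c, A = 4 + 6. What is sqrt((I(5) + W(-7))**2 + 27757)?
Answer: sqrt(51369349)/43 ≈ 166.68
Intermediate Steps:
A = 10
E(K) = 120 + 10*K (E(K) = 10*(6 + (6 + K)) = 10*(12 + K) = 120 + 10*K)
W(Q) = 1/(120 + 11*Q) (W(Q) = 1/((120 + 10*Q) + Q) = 1/(120 + 11*Q))
sqrt((I(5) + W(-7))**2 + 27757) = sqrt((5 + 1/(120 + 11*(-7)))**2 + 27757) = sqrt((5 + 1/(120 - 77))**2 + 27757) = sqrt((5 + 1/43)**2 + 27757) = sqrt((216/43)**2 + 27757) = sqrt(46656/1849 + 27757) = sqrt(51369349/1849) = sqrt(51369349)/43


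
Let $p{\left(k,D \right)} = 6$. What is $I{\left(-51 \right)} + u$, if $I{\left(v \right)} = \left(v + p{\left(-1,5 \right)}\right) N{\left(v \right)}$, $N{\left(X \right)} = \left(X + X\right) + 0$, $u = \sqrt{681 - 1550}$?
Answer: $4590 + i \sqrt{869} \approx 4590.0 + 29.479 i$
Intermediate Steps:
$u = i \sqrt{869}$ ($u = \sqrt{-869} = i \sqrt{869} \approx 29.479 i$)
$N{\left(X \right)} = 2 X$ ($N{\left(X \right)} = 2 X + 0 = 2 X$)
$I{\left(v \right)} = 2 v \left(6 + v\right)$ ($I{\left(v \right)} = \left(v + 6\right) 2 v = \left(6 + v\right) 2 v = 2 v \left(6 + v\right)$)
$I{\left(-51 \right)} + u = 2 \left(-51\right) \left(6 - 51\right) + i \sqrt{869} = 2 \left(-51\right) \left(-45\right) + i \sqrt{869} = 4590 + i \sqrt{869}$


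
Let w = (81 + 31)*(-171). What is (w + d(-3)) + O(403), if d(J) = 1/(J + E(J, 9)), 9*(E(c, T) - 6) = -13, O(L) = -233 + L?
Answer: -265739/14 ≈ -18981.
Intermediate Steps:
E(c, T) = 41/9 (E(c, T) = 6 + (⅑)*(-13) = 6 - 13/9 = 41/9)
w = -19152 (w = 112*(-171) = -19152)
d(J) = 1/(41/9 + J) (d(J) = 1/(J + 41/9) = 1/(41/9 + J))
(w + d(-3)) + O(403) = (-19152 + 9/(41 + 9*(-3))) + (-233 + 403) = (-19152 + 9/(41 - 27)) + 170 = (-19152 + 9/14) + 170 = -268119/14 + 170 = -265739/14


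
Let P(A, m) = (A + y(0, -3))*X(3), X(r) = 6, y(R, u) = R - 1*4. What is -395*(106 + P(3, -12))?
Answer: -39500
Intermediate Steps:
y(R, u) = -4 + R (y(R, u) = R - 4 = -4 + R)
P(A, m) = -24 + 6*A (P(A, m) = (A + (-4 + 0))*6 = (A - 4)*6 = (-4 + A)*6 = -24 + 6*A)
-395*(106 + P(3, -12)) = -395*(106 + (-24 + 6*3)) = -395*(106 + (-24 + 18)) = -395*(106 - 6) = -395*100 = -39500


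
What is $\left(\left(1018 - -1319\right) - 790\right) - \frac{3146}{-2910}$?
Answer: $\frac{2252458}{1455} \approx 1548.1$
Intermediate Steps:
$\left(\left(1018 - -1319\right) - 790\right) - \frac{3146}{-2910} = \left(\left(1018 + 1319\right) - 790\right) - - \frac{1573}{1455} = \left(2337 - 790\right) + \frac{1573}{1455} = 1547 + \frac{1573}{1455} = \frac{2252458}{1455}$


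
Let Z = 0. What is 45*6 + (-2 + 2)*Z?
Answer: 270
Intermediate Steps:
45*6 + (-2 + 2)*Z = 45*6 + (-2 + 2)*0 = 270 + 0*0 = 270 + 0 = 270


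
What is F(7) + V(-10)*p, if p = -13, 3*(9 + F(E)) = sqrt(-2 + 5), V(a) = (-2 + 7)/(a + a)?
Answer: -23/4 + sqrt(3)/3 ≈ -5.1727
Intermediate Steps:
V(a) = 5/(2*a) (V(a) = 5/((2*a)) = 5*(1/(2*a)) = 5/(2*a))
F(E) = -9 + sqrt(3)/3 (F(E) = -9 + sqrt(-2 + 5)/3 = -9 + sqrt(3)/3)
F(7) + V(-10)*p = (-9 + sqrt(3)/3) + ((5/2)/(-10))*(-13) = (-9 + sqrt(3)/3) + ((5/2)*(-1/10))*(-13) = (-9 + sqrt(3)/3) - 1/4*(-13) = (-9 + sqrt(3)/3) + 13/4 = -23/4 + sqrt(3)/3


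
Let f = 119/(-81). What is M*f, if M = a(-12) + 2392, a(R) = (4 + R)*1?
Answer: -283696/81 ≈ -3502.4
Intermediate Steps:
f = -119/81 (f = 119*(-1/81) = -119/81 ≈ -1.4691)
a(R) = 4 + R
M = 2384 (M = (4 - 12) + 2392 = -8 + 2392 = 2384)
M*f = 2384*(-119/81) = -283696/81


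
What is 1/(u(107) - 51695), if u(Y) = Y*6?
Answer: -1/51053 ≈ -1.9587e-5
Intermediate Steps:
u(Y) = 6*Y
1/(u(107) - 51695) = 1/(6*107 - 51695) = 1/(642 - 51695) = 1/(-51053) = -1/51053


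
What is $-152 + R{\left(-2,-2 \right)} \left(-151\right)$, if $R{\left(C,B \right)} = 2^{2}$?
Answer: $-756$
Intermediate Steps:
$R{\left(C,B \right)} = 4$
$-152 + R{\left(-2,-2 \right)} \left(-151\right) = -152 + 4 \left(-151\right) = -152 - 604 = -756$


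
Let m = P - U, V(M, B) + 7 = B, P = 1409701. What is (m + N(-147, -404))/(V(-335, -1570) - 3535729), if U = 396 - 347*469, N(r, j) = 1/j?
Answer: -635107391/1429071624 ≈ -0.44442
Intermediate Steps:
V(M, B) = -7 + B
U = -162347 (U = 396 - 162743 = -162347)
m = 1572048 (m = 1409701 - 1*(-162347) = 1409701 + 162347 = 1572048)
(m + N(-147, -404))/(V(-335, -1570) - 3535729) = (1572048 + 1/(-404))/((-7 - 1570) - 3535729) = (1572048 - 1/404)/(-1577 - 3535729) = (635107391/404)/(-3537306) = (635107391/404)*(-1/3537306) = -635107391/1429071624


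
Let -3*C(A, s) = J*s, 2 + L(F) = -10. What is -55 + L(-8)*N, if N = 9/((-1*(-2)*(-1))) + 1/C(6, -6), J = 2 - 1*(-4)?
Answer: -2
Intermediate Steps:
J = 6 (J = 2 + 4 = 6)
L(F) = -12 (L(F) = -2 - 10 = -12)
C(A, s) = -2*s
N = -53/12 (N = 9/((-1*(-2)*(-1))) + 1/(-2*(-6)) = 9/((2*(-1))) + 1/12 = 9/(-2) + 1*(1/12) = 9*(-½) + 1/12 = -9/2 + 1/12 = -53/12 ≈ -4.4167)
-55 + L(-8)*N = -55 - 12*(-53/12) = -55 + 53 = -2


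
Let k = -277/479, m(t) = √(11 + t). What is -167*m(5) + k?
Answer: -320249/479 ≈ -668.58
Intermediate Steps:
k = -277/479 (k = -277*1/479 = -277/479 ≈ -0.57829)
-167*m(5) + k = -167*√(11 + 5) - 277/479 = -167*√16 - 277/479 = -167*4 - 277/479 = -668 - 277/479 = -320249/479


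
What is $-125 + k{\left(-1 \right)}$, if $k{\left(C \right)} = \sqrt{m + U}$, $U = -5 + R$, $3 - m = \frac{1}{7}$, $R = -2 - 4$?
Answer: $-125 + \frac{i \sqrt{399}}{7} \approx -125.0 + 2.8536 i$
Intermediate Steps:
$R = -6$ ($R = -2 - 4 = -6$)
$m = \frac{20}{7}$ ($m = 3 - \frac{1}{7} = \frac{20}{7} \approx 2.8571$)
$U = -11$ ($U = -5 - 6 = -11$)
$k{\left(C \right)} = \frac{i \sqrt{399}}{7}$ ($k{\left(C \right)} = \sqrt{\frac{20}{7} - 11} = \sqrt{- \frac{57}{7}} = \frac{i \sqrt{399}}{7}$)
$-125 + k{\left(-1 \right)} = -125 + \frac{i \sqrt{399}}{7}$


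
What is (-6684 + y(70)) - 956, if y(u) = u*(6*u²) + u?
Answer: 2050430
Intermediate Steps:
y(u) = u + 6*u³ (y(u) = 6*u³ + u = u + 6*u³)
(-6684 + y(70)) - 956 = (-6684 + (70 + 6*70³)) - 956 = (-6684 + (70 + 6*343000)) - 956 = (-6684 + (70 + 2058000)) - 956 = (-6684 + 2058070) - 956 = 2051386 - 956 = 2050430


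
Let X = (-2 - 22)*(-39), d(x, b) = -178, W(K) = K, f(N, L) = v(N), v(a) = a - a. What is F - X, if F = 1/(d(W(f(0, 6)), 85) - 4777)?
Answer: -4637881/4955 ≈ -936.00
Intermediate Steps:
v(a) = 0
f(N, L) = 0
F = -1/4955 (F = 1/(-178 - 4777) = 1/(-4955) = -1/4955 ≈ -0.00020182)
X = 936 (X = -24*(-39) = 936)
F - X = -1/4955 - 1*936 = -1/4955 - 936 = -4637881/4955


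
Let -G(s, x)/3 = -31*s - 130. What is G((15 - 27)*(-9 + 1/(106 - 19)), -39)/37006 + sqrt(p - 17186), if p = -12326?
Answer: 151107/536587 + 2*I*sqrt(7378) ≈ 0.28161 + 171.79*I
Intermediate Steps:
G(s, x) = 390 + 93*s (G(s, x) = -3*(-31*s - 130) = -3*(-130 - 31*s) = 390 + 93*s)
G((15 - 27)*(-9 + 1/(106 - 19)), -39)/37006 + sqrt(p - 17186) = (390 + 93*((15 - 27)*(-9 + 1/(106 - 19))))/37006 + sqrt(-12326 - 17186) = (390 + 93*(-12*(-9 + 1/87)))*(1/37006) + sqrt(-29512) = (390 + 93*(-12*(-9 + 1/87)))*(1/37006) + 2*I*sqrt(7378) = (390 + 93*(-12*(-782/87)))*(1/37006) + 2*I*sqrt(7378) = (390 + 93*(3128/29))*(1/37006) + 2*I*sqrt(7378) = (390 + 290904/29)*(1/37006) + 2*I*sqrt(7378) = (302214/29)*(1/37006) + 2*I*sqrt(7378) = 151107/536587 + 2*I*sqrt(7378)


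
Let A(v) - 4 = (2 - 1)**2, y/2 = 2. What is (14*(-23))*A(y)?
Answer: -1610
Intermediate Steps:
y = 4 (y = 2*2 = 4)
A(v) = 5 (A(v) = 4 + (2 - 1)**2 = 4 + 1**2 = 4 + 1 = 5)
(14*(-23))*A(y) = (14*(-23))*5 = -322*5 = -1610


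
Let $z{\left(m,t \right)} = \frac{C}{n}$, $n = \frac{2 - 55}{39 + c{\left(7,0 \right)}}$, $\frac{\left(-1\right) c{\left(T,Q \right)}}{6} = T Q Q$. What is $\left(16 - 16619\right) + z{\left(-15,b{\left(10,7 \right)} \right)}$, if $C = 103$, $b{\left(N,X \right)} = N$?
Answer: $- \frac{883976}{53} \approx -16679.0$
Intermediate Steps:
$c{\left(T,Q \right)} = - 6 T Q^{2}$ ($c{\left(T,Q \right)} = - 6 T Q Q = - 6 Q T Q = - 6 T Q^{2}$)
$n = - \frac{53}{39}$ ($n = \frac{2 - 55}{39 - 42 \cdot 0^{2}} = - \frac{53}{39 - 42 \cdot 0} = - \frac{53}{39 + 0} = - \frac{53}{39} \approx -1.359$)
$z{\left(m,t \right)} = - \frac{4017}{53}$ ($z{\left(m,t \right)} = \frac{103}{- \frac{53}{39}} = 103 \left(- \frac{39}{53}\right) = - \frac{4017}{53}$)
$\left(16 - 16619\right) + z{\left(-15,b{\left(10,7 \right)} \right)} = \left(16 - 16619\right) - \frac{4017}{53} = -16603 - \frac{4017}{53} = - \frac{883976}{53}$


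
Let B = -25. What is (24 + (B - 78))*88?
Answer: -6952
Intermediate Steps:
(24 + (B - 78))*88 = (24 + (-25 - 78))*88 = (24 - 103)*88 = -79*88 = -6952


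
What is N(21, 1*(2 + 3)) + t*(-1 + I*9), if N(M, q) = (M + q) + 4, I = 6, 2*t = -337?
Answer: -17801/2 ≈ -8900.5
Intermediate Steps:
t = -337/2 (t = (½)*(-337) = -337/2 ≈ -168.50)
N(M, q) = 4 + M + q
N(21, 1*(2 + 3)) + t*(-1 + I*9) = (4 + 21 + 1*(2 + 3)) - 337*(-1 + 6*9)/2 = (4 + 21 + 1*5) - 337*(-1 + 54)/2 = (4 + 21 + 5) - 337/2*53 = 30 - 17861/2 = -17801/2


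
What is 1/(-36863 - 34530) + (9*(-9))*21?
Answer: -121439494/71393 ≈ -1701.0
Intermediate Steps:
1/(-36863 - 34530) + (9*(-9))*21 = 1/(-71393) - 81*21 = -1/71393 - 1701 = -121439494/71393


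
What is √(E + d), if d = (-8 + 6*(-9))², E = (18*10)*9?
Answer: 2*√1366 ≈ 73.919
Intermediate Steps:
E = 1620 (E = 180*9 = 1620)
d = 3844 (d = (-8 - 54)² = (-62)² = 3844)
√(E + d) = √(1620 + 3844) = √5464 = 2*√1366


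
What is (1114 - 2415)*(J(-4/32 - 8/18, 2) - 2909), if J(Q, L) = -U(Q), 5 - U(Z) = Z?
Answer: 273013549/72 ≈ 3.7919e+6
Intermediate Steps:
U(Z) = 5 - Z
J(Q, L) = -5 + Q (J(Q, L) = -(5 - Q) = -5 + Q)
(1114 - 2415)*(J(-4/32 - 8/18, 2) - 2909) = (1114 - 2415)*((-5 + (-4/32 - 8/18)) - 2909) = -1301*((-5 + (-4*1/32 - 8*1/18)) - 2909) = -1301*((-5 + (-1/8 - 4/9)) - 2909) = -1301*((-5 - 41/72) - 2909) = -1301*(-401/72 - 2909) = -1301*(-209849/72) = 273013549/72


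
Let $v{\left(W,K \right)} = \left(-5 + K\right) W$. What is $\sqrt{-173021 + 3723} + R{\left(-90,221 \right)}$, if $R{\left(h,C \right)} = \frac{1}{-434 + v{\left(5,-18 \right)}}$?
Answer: $- \frac{1}{549} + i \sqrt{169298} \approx -0.0018215 + 411.46 i$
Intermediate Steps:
$v{\left(W,K \right)} = W \left(-5 + K\right)$
$R{\left(h,C \right)} = - \frac{1}{549}$ ($R{\left(h,C \right)} = \frac{1}{-434 + 5 \left(-5 - 18\right)} = \frac{1}{-434 + 5 \left(-23\right)} = \frac{1}{-434 - 115} = \frac{1}{-549} = - \frac{1}{549}$)
$\sqrt{-173021 + 3723} + R{\left(-90,221 \right)} = \sqrt{-173021 + 3723} - \frac{1}{549} = \sqrt{-169298} - \frac{1}{549} = i \sqrt{169298} - \frac{1}{549} = - \frac{1}{549} + i \sqrt{169298}$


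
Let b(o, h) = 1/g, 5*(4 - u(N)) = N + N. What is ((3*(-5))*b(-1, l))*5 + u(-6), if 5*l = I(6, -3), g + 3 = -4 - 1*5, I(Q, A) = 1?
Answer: 253/20 ≈ 12.650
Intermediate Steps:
g = -12 (g = -3 + (-4 - 1*5) = -3 + (-4 - 5) = -3 - 9 = -12)
l = 1/5 (l = (1/5)*1 = 1/5 ≈ 0.20000)
u(N) = 4 - 2*N/5 (u(N) = 4 - (N + N)/5 = 4 - 2*N/5)
b(o, h) = -1/12 (b(o, h) = 1/(-12) = -1/12)
((3*(-5))*b(-1, l))*5 + u(-6) = ((3*(-5))*(-1/12))*5 + (4 - 2/5*(-6)) = -15*(-1/12)*5 + (4 + 12/5) = (5/4)*5 + 32/5 = 25/4 + 32/5 = 253/20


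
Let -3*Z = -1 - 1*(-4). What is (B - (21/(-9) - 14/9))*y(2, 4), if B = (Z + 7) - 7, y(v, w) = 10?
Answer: 260/9 ≈ 28.889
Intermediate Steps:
Z = -1 (Z = -(-1 - 1*(-4))/3 = -(-1 + 4)/3 = -⅓*3 = -1)
B = -1 (B = (-1 + 7) - 7 = 6 - 7 = -1)
(B - (21/(-9) - 14/9))*y(2, 4) = (-1 - (21/(-9) - 14/9))*10 = (-1 - (21*(-⅑) - 14*⅑))*10 = (-1 - (-7/3 - 14/9))*10 = (-1 - 1*(-35/9))*10 = (-1 + 35/9)*10 = (26/9)*10 = 260/9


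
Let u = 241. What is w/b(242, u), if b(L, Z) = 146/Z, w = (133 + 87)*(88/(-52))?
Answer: -583220/949 ≈ -614.56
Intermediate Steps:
w = -4840/13 (w = 220*(88*(-1/52)) = 220*(-22/13) = -4840/13 ≈ -372.31)
w/b(242, u) = -4840/(13*(146/241)) = -4840/(13*(146*(1/241))) = -4840/(13*146/241) = -4840/13*241/146 = -583220/949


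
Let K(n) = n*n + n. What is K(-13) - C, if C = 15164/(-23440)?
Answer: 917951/5860 ≈ 156.65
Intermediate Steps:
K(n) = n + n**2 (K(n) = n**2 + n = n + n**2)
C = -3791/5860 (C = 15164*(-1/23440) = -3791/5860 ≈ -0.64693)
K(-13) - C = -13*(1 - 13) - 1*(-3791/5860) = -13*(-12) + 3791/5860 = 156 + 3791/5860 = 917951/5860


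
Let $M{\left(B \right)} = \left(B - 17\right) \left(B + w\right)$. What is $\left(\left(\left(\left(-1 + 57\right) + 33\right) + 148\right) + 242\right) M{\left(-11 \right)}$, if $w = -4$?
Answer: $201180$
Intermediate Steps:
$M{\left(B \right)} = \left(-17 + B\right) \left(-4 + B\right)$ ($M{\left(B \right)} = \left(B - 17\right) \left(B - 4\right) = \left(-17 + B\right) \left(-4 + B\right)$)
$\left(\left(\left(\left(-1 + 57\right) + 33\right) + 148\right) + 242\right) M{\left(-11 \right)} = \left(\left(\left(\left(-1 + 57\right) + 33\right) + 148\right) + 242\right) \left(68 + \left(-11\right)^{2} - -231\right) = \left(\left(\left(56 + 33\right) + 148\right) + 242\right) \left(68 + 121 + 231\right) = \left(\left(89 + 148\right) + 242\right) 420 = \left(237 + 242\right) 420 = 479 \cdot 420 = 201180$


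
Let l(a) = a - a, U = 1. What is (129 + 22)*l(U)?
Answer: 0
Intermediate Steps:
l(a) = 0
(129 + 22)*l(U) = (129 + 22)*0 = 151*0 = 0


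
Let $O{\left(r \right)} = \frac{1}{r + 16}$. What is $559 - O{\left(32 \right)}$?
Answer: $\frac{26831}{48} \approx 558.98$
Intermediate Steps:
$O{\left(r \right)} = \frac{1}{16 + r}$
$559 - O{\left(32 \right)} = 559 - \frac{1}{16 + 32} = 559 - \frac{1}{48} = \frac{26831}{48}$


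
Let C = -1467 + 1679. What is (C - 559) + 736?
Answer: 389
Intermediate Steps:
C = 212
(C - 559) + 736 = (212 - 559) + 736 = -347 + 736 = 389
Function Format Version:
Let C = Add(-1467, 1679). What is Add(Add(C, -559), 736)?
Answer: 389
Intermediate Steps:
C = 212
Add(Add(C, -559), 736) = Add(Add(212, -559), 736) = Add(-347, 736) = 389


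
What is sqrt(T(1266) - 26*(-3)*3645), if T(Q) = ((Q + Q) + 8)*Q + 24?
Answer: 3*sqrt(388886) ≈ 1870.8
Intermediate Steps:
T(Q) = 24 + Q*(8 + 2*Q) (T(Q) = (2*Q + 8)*Q + 24 = (8 + 2*Q)*Q + 24 = Q*(8 + 2*Q) + 24 = 24 + Q*(8 + 2*Q))
sqrt(T(1266) - 26*(-3)*3645) = sqrt((24 + 2*1266**2 + 8*1266) - 26*(-3)*3645) = sqrt((24 + 2*1602756 + 10128) + 78*3645) = sqrt((24 + 3205512 + 10128) + 284310) = sqrt(3215664 + 284310) = sqrt(3499974) = 3*sqrt(388886)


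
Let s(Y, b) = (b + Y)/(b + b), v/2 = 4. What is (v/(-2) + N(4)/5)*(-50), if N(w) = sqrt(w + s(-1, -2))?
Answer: 200 - 5*sqrt(19) ≈ 178.21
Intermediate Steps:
v = 8 (v = 2*4 = 8)
s(Y, b) = (Y + b)/(2*b) (s(Y, b) = (Y + b)/((2*b)) = (Y + b)*(1/(2*b)) = (Y + b)/(2*b))
N(w) = sqrt(3/4 + w) (N(w) = sqrt(w + (1/2)*(-1 - 2)/(-2)) = sqrt(w + (1/2)*(-1/2)*(-3)) = sqrt(w + 3/4) = sqrt(3/4 + w))
(v/(-2) + N(4)/5)*(-50) = (8/(-2) + (sqrt(3 + 4*4)/2)/5)*(-50) = (8*(-1/2) + (sqrt(3 + 16)/2)*(1/5))*(-50) = (-4 + (sqrt(19)/2)*(1/5))*(-50) = (-4 + sqrt(19)/10)*(-50) = 200 - 5*sqrt(19)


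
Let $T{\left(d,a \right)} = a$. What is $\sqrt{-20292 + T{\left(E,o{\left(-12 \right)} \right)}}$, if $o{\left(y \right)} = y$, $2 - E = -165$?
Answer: $12 i \sqrt{141} \approx 142.49 i$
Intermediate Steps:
$E = 167$ ($E = 2 - -165 = 2 + 165 = 167$)
$\sqrt{-20292 + T{\left(E,o{\left(-12 \right)} \right)}} = \sqrt{-20292 - 12} = \sqrt{-20304} = 12 i \sqrt{141}$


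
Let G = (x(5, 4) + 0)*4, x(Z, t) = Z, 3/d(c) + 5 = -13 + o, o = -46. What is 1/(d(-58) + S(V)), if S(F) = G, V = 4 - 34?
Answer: 64/1277 ≈ 0.050117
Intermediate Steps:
d(c) = -3/64 (d(c) = 3/(-5 + (-13 - 46)) = 3/(-5 - 59) = 3/(-64) = 3*(-1/64) = -3/64)
V = -30
G = 20 (G = (5 + 0)*4 = 5*4 = 20)
S(F) = 20
1/(d(-58) + S(V)) = 1/(-3/64 + 20) = 1/(1277/64) = 64/1277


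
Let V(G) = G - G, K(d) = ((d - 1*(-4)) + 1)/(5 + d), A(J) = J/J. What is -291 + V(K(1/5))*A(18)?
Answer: -291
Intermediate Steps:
A(J) = 1
K(d) = 1 (K(d) = ((d + 4) + 1)/(5 + d) = ((4 + d) + 1)/(5 + d) = (5 + d)/(5 + d) = 1)
V(G) = 0
-291 + V(K(1/5))*A(18) = -291 + 0*1 = -291 + 0 = -291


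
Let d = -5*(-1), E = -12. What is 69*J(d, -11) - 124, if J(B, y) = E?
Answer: -952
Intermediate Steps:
d = 5
J(B, y) = -12
69*J(d, -11) - 124 = 69*(-12) - 124 = -828 - 124 = -952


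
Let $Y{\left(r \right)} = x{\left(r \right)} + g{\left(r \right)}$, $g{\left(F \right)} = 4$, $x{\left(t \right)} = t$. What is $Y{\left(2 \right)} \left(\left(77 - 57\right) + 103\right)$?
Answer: $738$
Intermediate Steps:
$Y{\left(r \right)} = 4 + r$ ($Y{\left(r \right)} = r + 4 = 4 + r$)
$Y{\left(2 \right)} \left(\left(77 - 57\right) + 103\right) = \left(4 + 2\right) \left(\left(77 - 57\right) + 103\right) = 6 \left(20 + 103\right) = 6 \cdot 123 = 738$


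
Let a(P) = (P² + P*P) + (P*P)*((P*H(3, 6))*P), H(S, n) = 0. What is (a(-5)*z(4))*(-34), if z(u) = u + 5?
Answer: -15300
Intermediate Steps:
z(u) = 5 + u
a(P) = 2*P² (a(P) = (P² + P*P) + (P*P)*((P*0)*P) = (P² + P²) + P²*(0*P) = 2*P² + P²*0 = 2*P² + 0 = 2*P²)
(a(-5)*z(4))*(-34) = ((2*(-5)²)*(5 + 4))*(-34) = ((2*25)*9)*(-34) = (50*9)*(-34) = 450*(-34) = -15300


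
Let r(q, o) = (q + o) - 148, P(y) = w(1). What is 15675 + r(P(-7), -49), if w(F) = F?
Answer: 15479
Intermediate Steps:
P(y) = 1
r(q, o) = -148 + o + q (r(q, o) = (o + q) - 148 = -148 + o + q)
15675 + r(P(-7), -49) = 15675 + (-148 - 49 + 1) = 15675 - 196 = 15479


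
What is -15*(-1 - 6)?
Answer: 105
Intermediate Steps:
-15*(-1 - 6) = -15*(-7) = 105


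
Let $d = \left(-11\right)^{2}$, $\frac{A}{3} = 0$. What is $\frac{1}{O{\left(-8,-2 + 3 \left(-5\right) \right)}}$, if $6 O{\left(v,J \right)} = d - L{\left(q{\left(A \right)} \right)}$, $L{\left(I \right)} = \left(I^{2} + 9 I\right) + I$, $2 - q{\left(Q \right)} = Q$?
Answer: $\frac{6}{97} \approx 0.061856$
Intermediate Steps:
$A = 0$ ($A = 3 \cdot 0 = 0$)
$q{\left(Q \right)} = 2 - Q$
$L{\left(I \right)} = I^{2} + 10 I$
$d = 121$
$O{\left(v,J \right)} = \frac{97}{6}$ ($O{\left(v,J \right)} = \frac{121 - \left(2 - 0\right) \left(10 + \left(2 - 0\right)\right)}{6} = \frac{121 - \left(2 + 0\right) \left(10 + \left(2 + 0\right)\right)}{6} = \frac{121 - 2 \left(10 + 2\right)}{6} = \frac{121 - 2 \cdot 12}{6} = \frac{121 - 24}{6} = \frac{1}{6} \cdot 97 = \frac{97}{6}$)
$\frac{1}{O{\left(-8,-2 + 3 \left(-5\right) \right)}} = \frac{1}{\frac{97}{6}} = \frac{6}{97}$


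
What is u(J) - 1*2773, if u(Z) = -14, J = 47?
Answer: -2787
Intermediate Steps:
u(J) - 1*2773 = -14 - 1*2773 = -14 - 2773 = -2787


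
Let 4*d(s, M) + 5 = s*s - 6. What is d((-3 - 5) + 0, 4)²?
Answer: 2809/16 ≈ 175.56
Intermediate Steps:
d(s, M) = -11/4 + s²/4 (d(s, M) = -5/4 + (s*s - 6)/4 = -5/4 + (s² - 6)/4 = -5/4 + (-6 + s²)/4 = -5/4 + (-3/2 + s²/4) = -11/4 + s²/4)
d((-3 - 5) + 0, 4)² = (-11/4 + ((-3 - 5) + 0)²/4)² = (-11/4 + (-8 + 0)²/4)² = (-11/4 + (¼)*(-8)²)² = (-11/4 + (¼)*64)² = (-11/4 + 16)² = (53/4)² = 2809/16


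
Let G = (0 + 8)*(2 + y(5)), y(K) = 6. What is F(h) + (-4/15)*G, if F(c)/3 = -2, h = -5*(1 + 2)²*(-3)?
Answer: -346/15 ≈ -23.067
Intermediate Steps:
G = 64 (G = (0 + 8)*(2 + 6) = 8*8 = 64)
h = 135 (h = -5*3²*(-3) = -5*9*(-3) = -45*(-3) = 135)
F(c) = -6 (F(c) = 3*(-2) = -6)
F(h) + (-4/15)*G = -6 - 4/15*64 = -6 - 256/15 = -346/15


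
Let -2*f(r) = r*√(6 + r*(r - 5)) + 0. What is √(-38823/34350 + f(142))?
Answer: √(-5926978 - 744662200*√4865)/2290 ≈ 99.527*I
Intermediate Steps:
f(r) = -r*√(6 + r*(-5 + r))/2 (f(r) = -(r*√(6 + r*(r - 5)) + 0)/2 = -(r*√(6 + r*(-5 + r)) + 0)/2 = -r*√(6 + r*(-5 + r))/2)
√(-38823/34350 + f(142)) = √(-38823/34350 - ½*142*√(6 + 142² - 5*142)) = √(-38823*1/34350 - ½*142*√(6 + 20164 - 710)) = √(-12941/11450 - ½*142*√19460) = √(-12941/11450 - ½*142*2*√4865) = √(-12941/11450 - 142*√4865)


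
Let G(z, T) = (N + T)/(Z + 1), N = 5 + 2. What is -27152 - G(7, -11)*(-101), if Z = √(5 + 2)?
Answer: -81254/3 - 202*√7/3 ≈ -27263.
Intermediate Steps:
Z = √7 ≈ 2.6458
N = 7
G(z, T) = (7 + T)/(1 + √7) (G(z, T) = (7 + T)/(√7 + 1) = (7 + T)/(1 + √7))
-27152 - G(7, -11)*(-101) = -27152 - (7 - 11)/(1 + √7)*(-101) = -27152 - -4/(1 + √7)*(-101) = -27152 - (-4/(1 + √7))*(-101) = -27152 - 404/(1 + √7)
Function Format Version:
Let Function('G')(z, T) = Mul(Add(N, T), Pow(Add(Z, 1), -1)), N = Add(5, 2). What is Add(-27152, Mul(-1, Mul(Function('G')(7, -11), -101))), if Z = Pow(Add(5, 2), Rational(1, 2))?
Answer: Add(Rational(-81254, 3), Mul(Rational(-202, 3), Pow(7, Rational(1, 2)))) ≈ -27263.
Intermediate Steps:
Z = Pow(7, Rational(1, 2)) ≈ 2.6458
N = 7
Function('G')(z, T) = Mul(Pow(Add(1, Pow(7, Rational(1, 2))), -1), Add(7, T)) (Function('G')(z, T) = Mul(Add(7, T), Pow(Add(Pow(7, Rational(1, 2)), 1), -1)) = Mul(Add(7, T), Pow(Add(1, Pow(7, Rational(1, 2))), -1)) = Mul(Pow(Add(1, Pow(7, Rational(1, 2))), -1), Add(7, T)))
Add(-27152, Mul(-1, Mul(Function('G')(7, -11), -101))) = Add(-27152, Mul(-1, Mul(Mul(Pow(Add(1, Pow(7, Rational(1, 2))), -1), Add(7, -11)), -101))) = Add(-27152, Mul(-1, Mul(Mul(Pow(Add(1, Pow(7, Rational(1, 2))), -1), -4), -101))) = Add(-27152, Mul(-1, Mul(Mul(-4, Pow(Add(1, Pow(7, Rational(1, 2))), -1)), -101))) = Add(-27152, Mul(-1, Mul(404, Pow(Add(1, Pow(7, Rational(1, 2))), -1)))) = Add(-27152, Mul(-404, Pow(Add(1, Pow(7, Rational(1, 2))), -1)))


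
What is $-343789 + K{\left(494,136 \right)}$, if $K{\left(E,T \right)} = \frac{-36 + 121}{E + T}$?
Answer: $- \frac{43317397}{126} \approx -3.4379 \cdot 10^{5}$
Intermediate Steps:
$K{\left(E,T \right)} = \frac{85}{E + T}$
$-343789 + K{\left(494,136 \right)} = -343789 + \frac{85}{494 + 136} = -343789 + \frac{85}{630} = -343789 + 85 \cdot \frac{1}{630} = -343789 + \frac{17}{126} = - \frac{43317397}{126}$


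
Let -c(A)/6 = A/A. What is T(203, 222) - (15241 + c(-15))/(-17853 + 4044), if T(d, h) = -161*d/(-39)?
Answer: 150637904/179517 ≈ 839.13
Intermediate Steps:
c(A) = -6 (c(A) = -6*A/A = -6*1 = -6)
T(d, h) = 161*d/39 (T(d, h) = -161*d*(-1/39) = 161*d/39)
T(203, 222) - (15241 + c(-15))/(-17853 + 4044) = (161/39)*203 - (15241 - 6)/(-17853 + 4044) = 32683/39 - 15235/(-13809) = 32683/39 - 15235*(-1)/13809 = 32683/39 - 1*(-15235/13809) = 32683/39 + 15235/13809 = 150637904/179517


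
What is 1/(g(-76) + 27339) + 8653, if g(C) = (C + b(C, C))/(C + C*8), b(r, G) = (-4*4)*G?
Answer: 709649839/82012 ≈ 8653.0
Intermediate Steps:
b(r, G) = -16*G
g(C) = -5/3 (g(C) = (C - 16*C)/(C + C*8) = (-15*C)/(C + 8*C) = (-15*C)/((9*C)) = (-15*C)*(1/(9*C)) = -5/3)
1/(g(-76) + 27339) + 8653 = 1/(-5/3 + 27339) + 8653 = 1/(82012/3) + 8653 = 3/82012 + 8653 = 709649839/82012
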